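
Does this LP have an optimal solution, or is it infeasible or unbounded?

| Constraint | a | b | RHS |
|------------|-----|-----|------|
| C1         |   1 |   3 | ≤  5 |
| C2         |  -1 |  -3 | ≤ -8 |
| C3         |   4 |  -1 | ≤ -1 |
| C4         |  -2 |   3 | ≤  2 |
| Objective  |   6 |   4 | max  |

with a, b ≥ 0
C1 requires a + 3b ≤ 5, while C2 (-a - 3b ≤ -8) is equivalent to a + 3b ≥ 8. Together they would need 8 ≤ a + 3b ≤ 5, which is impossible since 8 > 5. No point satisfies all constraints.

The feasible region is empty; the LP is infeasible.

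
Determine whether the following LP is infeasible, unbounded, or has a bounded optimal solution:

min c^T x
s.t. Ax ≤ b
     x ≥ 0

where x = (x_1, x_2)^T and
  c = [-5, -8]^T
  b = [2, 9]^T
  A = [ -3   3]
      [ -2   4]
Feasible point: (0, 0) satisfies every constraint, so the LP is feasible.
Direction d = (1, 0): for each constraint row a, a·d ≤ 0 —
  (-3)(1) + (3)(0) = -3 ≤ 0
  (-2)(1) + (4)(0) = -2 ≤ 0
and d ≥ 0, so (0, 0) + t·d stays feasible for every t ≥ 0. Along this ray z = -5x_1 - 8x_2 changes by -5 per unit t, so z → −∞.

The LP is unbounded; z can be made arbitrarily small.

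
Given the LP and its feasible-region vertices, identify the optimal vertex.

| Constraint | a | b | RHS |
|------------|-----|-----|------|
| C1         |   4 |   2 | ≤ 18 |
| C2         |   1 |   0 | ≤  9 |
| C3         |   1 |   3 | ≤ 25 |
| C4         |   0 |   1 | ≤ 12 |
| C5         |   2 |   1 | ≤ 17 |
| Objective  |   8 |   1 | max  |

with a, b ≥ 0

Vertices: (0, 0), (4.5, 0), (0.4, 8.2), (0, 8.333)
(4.5, 0) with z = 36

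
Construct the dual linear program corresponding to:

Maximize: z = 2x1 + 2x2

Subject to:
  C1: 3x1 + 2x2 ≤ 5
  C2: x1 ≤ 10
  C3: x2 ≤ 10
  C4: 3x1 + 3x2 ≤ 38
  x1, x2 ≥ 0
Minimize: z = 5y1 + 10y2 + 10y3 + 38y4

Subject to:
  C1: -3y1 - y2 - 3y4 ≤ -2
  C2: -2y1 - y3 - 3y4 ≤ -2
  y1, y2, y3, y4 ≥ 0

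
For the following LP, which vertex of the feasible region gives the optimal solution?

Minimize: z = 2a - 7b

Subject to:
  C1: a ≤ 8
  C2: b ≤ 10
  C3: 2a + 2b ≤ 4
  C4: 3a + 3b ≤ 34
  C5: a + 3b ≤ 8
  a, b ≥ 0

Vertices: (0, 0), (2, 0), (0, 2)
Evaluating z = 2a - 7b at each vertex:
  (0, 0): z = 0
  (2, 0): z = 4
  (0, 2): z = -14

The smallest value is z = -14, attained at (0, 2).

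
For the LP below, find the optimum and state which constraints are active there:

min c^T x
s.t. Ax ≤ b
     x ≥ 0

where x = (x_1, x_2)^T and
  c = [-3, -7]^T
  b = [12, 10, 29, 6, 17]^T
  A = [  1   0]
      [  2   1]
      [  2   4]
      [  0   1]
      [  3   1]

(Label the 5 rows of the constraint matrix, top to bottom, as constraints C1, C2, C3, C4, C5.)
Optimal: x_1 = 2, x_2 = 6
Binding: C2, C4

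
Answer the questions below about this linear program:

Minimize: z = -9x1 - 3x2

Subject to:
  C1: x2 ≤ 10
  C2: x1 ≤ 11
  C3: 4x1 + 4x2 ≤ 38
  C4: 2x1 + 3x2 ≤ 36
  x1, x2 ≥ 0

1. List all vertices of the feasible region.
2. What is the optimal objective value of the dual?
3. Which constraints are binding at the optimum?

1. (0, 0), (9.5, 0), (0, 9.5)
2. -85.5 (by strong duality, equal to the primal optimum)
3. C3, x2 ≥ 0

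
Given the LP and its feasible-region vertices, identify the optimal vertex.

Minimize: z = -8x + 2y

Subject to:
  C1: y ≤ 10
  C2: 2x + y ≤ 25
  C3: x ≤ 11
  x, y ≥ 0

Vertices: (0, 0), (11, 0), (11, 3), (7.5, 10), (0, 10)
Evaluating z = -8x + 2y at each vertex:
  (0, 0): z = 0
  (11, 0): z = -88
  (11, 3): z = -82
  (7.5, 10): z = -40
  (0, 10): z = 20

The smallest value is z = -88, attained at (11, 0).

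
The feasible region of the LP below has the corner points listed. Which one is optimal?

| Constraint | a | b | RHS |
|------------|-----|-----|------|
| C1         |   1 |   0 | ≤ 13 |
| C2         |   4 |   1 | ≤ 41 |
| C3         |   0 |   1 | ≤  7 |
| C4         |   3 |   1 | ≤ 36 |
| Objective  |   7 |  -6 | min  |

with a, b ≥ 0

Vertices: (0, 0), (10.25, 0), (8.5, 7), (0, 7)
(0, 7) with z = -42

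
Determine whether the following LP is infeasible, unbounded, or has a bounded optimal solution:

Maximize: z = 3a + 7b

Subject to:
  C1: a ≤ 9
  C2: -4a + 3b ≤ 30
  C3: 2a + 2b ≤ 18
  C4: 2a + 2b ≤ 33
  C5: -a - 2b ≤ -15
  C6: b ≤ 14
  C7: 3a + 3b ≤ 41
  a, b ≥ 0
The point (0, 9) satisfies every constraint, so the LP is feasible; the constraints give a ≤ 9 and b ≤ 14, which with a, b ≥ 0 keep the feasible region inside a bounded box. A feasible, bounded LP attains a finite optimum at a vertex.

Evaluating z = 3a + 7b at each vertex:
  (3, 6): z = 51
  (0, 9): z = 63
  (0, 7.5): z = 52.5

Bounded optimum: z* = 63 at (0, 9).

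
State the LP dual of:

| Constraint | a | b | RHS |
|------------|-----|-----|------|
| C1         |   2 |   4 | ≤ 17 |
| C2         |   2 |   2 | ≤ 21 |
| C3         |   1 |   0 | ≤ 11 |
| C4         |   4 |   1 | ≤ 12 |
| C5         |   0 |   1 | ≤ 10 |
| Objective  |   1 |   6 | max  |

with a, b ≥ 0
Minimize: z = 17y1 + 21y2 + 11y3 + 12y4 + 10y5

Subject to:
  C1: -2y1 - 2y2 - y3 - 4y4 ≤ -1
  C2: -4y1 - 2y2 - y4 - y5 ≤ -6
  y1, y2, y3, y4, y5 ≥ 0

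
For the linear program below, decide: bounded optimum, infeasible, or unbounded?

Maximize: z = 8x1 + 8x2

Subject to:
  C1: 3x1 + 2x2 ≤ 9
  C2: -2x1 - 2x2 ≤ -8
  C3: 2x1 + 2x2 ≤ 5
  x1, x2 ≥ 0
C3 requires 2x1 + 2x2 ≤ 5, while C2 (-2x1 - 2x2 ≤ -8) is equivalent to 2x1 + 2x2 ≥ 8. Together they would need 8 ≤ 2x1 + 2x2 ≤ 5, which is impossible since 8 > 5. No point satisfies all constraints.

The feasible region is empty; the LP is infeasible.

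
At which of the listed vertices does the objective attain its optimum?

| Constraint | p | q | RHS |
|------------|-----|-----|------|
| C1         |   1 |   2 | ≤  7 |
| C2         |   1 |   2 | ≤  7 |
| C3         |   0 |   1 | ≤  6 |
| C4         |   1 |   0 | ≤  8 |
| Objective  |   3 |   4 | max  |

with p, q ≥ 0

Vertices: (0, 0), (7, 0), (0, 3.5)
Evaluating z = 3p + 4q at each vertex:
  (0, 0): z = 0
  (7, 0): z = 21
  (0, 3.5): z = 14

The largest value is z = 21, attained at (7, 0).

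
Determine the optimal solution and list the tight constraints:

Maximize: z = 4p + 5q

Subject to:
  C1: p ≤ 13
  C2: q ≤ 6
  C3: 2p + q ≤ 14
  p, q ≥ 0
Optimal: p = 4, q = 6
Slack at optimum:
  C1: slack = 9
  C2: slack = 0 (binding)
  C3: slack = 0 (binding)
  p ≥ 0: p = 4
  q ≥ 0: q = 6
Binding constraints: C2, C3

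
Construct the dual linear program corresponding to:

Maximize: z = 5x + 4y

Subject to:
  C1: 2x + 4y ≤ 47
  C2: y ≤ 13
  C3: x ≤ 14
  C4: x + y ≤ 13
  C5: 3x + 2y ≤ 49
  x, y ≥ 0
Minimize: z = 47y1 + 13y2 + 14y3 + 13y4 + 49y5

Subject to:
  C1: -2y1 - y3 - y4 - 3y5 ≤ -5
  C2: -4y1 - y2 - y4 - 2y5 ≤ -4
  y1, y2, y3, y4, y5 ≥ 0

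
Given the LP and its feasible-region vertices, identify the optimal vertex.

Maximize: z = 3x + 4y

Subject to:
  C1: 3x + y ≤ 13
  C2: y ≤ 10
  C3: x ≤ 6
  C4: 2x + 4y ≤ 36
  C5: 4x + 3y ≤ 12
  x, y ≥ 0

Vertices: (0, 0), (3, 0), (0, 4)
Evaluating z = 3x + 4y at each vertex:
  (0, 0): z = 0
  (3, 0): z = 9
  (0, 4): z = 16

The largest value is z = 16, attained at (0, 4).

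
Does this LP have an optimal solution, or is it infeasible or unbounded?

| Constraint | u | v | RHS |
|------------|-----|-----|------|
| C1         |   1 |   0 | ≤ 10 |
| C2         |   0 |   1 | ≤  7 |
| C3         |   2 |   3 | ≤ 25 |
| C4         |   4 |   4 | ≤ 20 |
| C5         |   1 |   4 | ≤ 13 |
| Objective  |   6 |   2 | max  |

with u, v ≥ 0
The point (5, 0) satisfies every constraint, so the LP is feasible; the constraints give u ≤ 10 and v ≤ 7, which with u, v ≥ 0 keep the feasible region inside a bounded box. A feasible, bounded LP attains a finite optimum at a vertex.

Evaluating z = 6u + 2v at each vertex:
  (0, 0): z = 0
  (5, 0): z = 30
  (2.333, 2.667): z = 19.33
  (0, 3.25): z = 6.5

Feasible with finite optimum z* = 30 at (5, 0).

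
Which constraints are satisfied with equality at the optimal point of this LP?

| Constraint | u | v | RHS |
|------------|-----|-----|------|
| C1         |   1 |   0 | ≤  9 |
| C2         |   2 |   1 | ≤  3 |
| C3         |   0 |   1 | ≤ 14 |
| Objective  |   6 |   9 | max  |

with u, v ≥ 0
Optimal: u = 0, v = 3
Slack at optimum:
  C1: slack = 9
  C2: slack = 0 (binding)
  C3: slack = 11
  u ≥ 0: u = 0 (binding)
  v ≥ 0: v = 3
Binding constraints: C2, u ≥ 0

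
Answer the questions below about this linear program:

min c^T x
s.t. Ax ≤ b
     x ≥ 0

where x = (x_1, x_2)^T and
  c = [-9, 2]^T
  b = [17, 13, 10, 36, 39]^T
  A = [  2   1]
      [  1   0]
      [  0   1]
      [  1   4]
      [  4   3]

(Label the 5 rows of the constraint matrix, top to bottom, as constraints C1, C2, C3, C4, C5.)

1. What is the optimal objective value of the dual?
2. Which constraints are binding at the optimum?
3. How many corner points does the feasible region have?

1. -76.5 (by strong duality, equal to the primal optimum)
2. C1, x_2 ≥ 0
3. 5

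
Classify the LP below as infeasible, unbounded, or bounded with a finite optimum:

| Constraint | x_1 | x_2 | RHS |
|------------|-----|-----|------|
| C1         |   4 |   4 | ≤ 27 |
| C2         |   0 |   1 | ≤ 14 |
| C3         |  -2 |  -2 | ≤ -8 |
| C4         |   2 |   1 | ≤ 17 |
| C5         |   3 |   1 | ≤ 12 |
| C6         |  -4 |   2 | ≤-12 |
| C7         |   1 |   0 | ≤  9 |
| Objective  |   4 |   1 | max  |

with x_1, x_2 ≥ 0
The point (4, 0) satisfies every constraint, so the LP is feasible; the constraints give x_1 ≤ 9 and x_2 ≤ 14, which with x_1, x_2 ≥ 0 keep the feasible region inside a bounded box. A feasible, bounded LP attains a finite optimum at a vertex.

The LP has an optimal solution: (4, 0) with z = 16.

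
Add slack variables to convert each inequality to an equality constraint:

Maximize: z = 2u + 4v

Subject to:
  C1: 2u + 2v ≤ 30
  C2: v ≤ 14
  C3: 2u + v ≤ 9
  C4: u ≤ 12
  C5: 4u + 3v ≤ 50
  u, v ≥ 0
max z = 2u + 4v

s.t.
  2u + 2v + s1 = 30
  v + s2 = 14
  2u + v + s3 = 9
  u + s4 = 12
  4u + 3v + s5 = 50
  u, v, s1, s2, s3, s4, s5 ≥ 0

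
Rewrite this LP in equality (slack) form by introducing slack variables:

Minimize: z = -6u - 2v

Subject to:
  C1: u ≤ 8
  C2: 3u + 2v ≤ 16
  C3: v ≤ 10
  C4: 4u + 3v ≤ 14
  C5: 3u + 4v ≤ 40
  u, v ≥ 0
min z = -6u - 2v

s.t.
  u + s1 = 8
  3u + 2v + s2 = 16
  v + s3 = 10
  4u + 3v + s4 = 14
  3u + 4v + s5 = 40
  u, v, s1, s2, s3, s4, s5 ≥ 0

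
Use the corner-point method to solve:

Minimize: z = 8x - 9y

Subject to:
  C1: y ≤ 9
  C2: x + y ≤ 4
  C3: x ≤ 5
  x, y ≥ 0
Each vertex is the intersection of two constraint boundaries that also satisfies all remaining constraints:
  x = 0 and y = 0 → (0, 0)
  x + y = 4 and y = 0 → (4, 0)
  x + y = 4 and x = 0 → (0, 4)

Evaluating z = 8x - 9y at each vertex:
  (0, 0): z = 0
  (4, 0): z = 32
  (0, 4): z = -36

The minimum is at (0, 4) with z = -36.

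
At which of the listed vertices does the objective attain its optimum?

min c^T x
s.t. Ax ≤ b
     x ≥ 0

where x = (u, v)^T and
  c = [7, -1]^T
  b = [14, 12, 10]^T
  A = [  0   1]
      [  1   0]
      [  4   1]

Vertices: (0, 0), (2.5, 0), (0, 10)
Evaluating z = 7u - v at each vertex:
  (0, 0): z = 0
  (2.5, 0): z = 17.5
  (0, 10): z = -10

The smallest value is z = -10, attained at (0, 10).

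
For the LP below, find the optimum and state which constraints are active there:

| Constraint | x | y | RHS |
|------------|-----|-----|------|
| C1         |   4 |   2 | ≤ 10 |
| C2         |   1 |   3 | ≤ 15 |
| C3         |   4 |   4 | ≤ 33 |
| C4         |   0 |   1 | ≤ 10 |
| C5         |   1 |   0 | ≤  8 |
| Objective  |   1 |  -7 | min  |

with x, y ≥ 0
Optimal: x = 0, y = 5
Slack at optimum:
  C1: slack = 0 (binding)
  C2: slack = 0 (binding)
  C3: slack = 13
  C4: slack = 5
  C5: slack = 8
  x ≥ 0: x = 0 (binding)
  y ≥ 0: y = 5
Binding constraints: C1, C2, x ≥ 0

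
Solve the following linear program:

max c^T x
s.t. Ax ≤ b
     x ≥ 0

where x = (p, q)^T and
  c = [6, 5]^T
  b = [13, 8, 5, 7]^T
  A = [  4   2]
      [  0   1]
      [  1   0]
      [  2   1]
Each vertex is the intersection of two constraint boundaries that also satisfies all remaining constraints:
  p = 0 and q = 0 → (0, 0)
  4p + 2q = 13 and q = 0 → (3.25, 0)
  4p + 2q = 13 and p = 0 → (0, 6.5)

Evaluating z = 6p + 5q at each vertex:
  (0, 0): z = 0
  (3.25, 0): z = 19.5
  (0, 6.5): z = 32.5

The maximum is at (0, 6.5) with z = 32.5.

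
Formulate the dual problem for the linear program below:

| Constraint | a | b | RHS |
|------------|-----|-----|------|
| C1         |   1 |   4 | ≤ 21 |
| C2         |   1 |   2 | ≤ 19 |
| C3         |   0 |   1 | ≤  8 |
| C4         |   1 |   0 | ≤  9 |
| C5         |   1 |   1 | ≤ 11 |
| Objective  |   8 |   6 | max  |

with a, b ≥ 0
Minimize: z = 21y1 + 19y2 + 8y3 + 9y4 + 11y5

Subject to:
  C1: -y1 - y2 - y4 - y5 ≤ -8
  C2: -4y1 - 2y2 - y3 - y5 ≤ -6
  y1, y2, y3, y4, y5 ≥ 0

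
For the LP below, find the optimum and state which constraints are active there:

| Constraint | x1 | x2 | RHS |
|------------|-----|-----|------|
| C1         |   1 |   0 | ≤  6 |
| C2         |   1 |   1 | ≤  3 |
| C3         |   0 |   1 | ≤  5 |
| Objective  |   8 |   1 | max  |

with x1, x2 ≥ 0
Optimal: x1 = 3, x2 = 0
Binding: C2, x2 ≥ 0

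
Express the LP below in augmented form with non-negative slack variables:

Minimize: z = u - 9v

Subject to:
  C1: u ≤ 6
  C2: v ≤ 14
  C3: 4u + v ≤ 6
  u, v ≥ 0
min z = u - 9v

s.t.
  u + s1 = 6
  v + s2 = 14
  4u + v + s3 = 6
  u, v, s1, s2, s3 ≥ 0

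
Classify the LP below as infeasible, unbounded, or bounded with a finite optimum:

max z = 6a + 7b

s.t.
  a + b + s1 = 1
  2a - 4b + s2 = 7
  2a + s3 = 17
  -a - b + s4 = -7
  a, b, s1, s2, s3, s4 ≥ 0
The row a + b + s1 = 1 with s1 ≥ 0 requires a + b ≤ 1, while the row -a - b + s4 = -7 with s4 ≥ 0 is equivalent to a + b ≥ 7. Together they would need 7 ≤ a + b ≤ 1, which is impossible since 7 > 1. No point satisfies all constraints.

The feasible region is empty; the LP is infeasible.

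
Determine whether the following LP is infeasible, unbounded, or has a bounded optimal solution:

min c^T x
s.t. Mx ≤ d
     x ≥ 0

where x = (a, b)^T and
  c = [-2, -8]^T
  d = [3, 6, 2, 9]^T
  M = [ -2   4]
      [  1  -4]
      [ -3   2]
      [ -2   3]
Feasible point: (0, 0) satisfies every constraint, so the LP is feasible.
Direction d = (2, 1): for each constraint row a, a·d ≤ 0 —
  (-2)(2) + (4)(1) = 0 ≤ 0
  (1)(2) + (-4)(1) = -2 ≤ 0
  (-3)(2) + (2)(1) = -4 ≤ 0
  (-2)(2) + (3)(1) = -1 ≤ 0
and d ≥ 0, so (0, 0) + t·d stays feasible for every t ≥ 0. Along this ray z = -2a - 8b changes by -12 per unit t, so z → −∞.

Unbounded: there is a feasible ray along which z → −∞.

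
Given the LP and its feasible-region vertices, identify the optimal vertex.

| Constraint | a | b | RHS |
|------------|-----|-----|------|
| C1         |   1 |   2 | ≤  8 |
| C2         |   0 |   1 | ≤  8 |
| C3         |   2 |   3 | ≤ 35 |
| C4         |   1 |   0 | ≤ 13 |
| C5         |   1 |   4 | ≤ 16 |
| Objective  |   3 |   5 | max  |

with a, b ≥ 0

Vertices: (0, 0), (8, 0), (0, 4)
(8, 0) with z = 24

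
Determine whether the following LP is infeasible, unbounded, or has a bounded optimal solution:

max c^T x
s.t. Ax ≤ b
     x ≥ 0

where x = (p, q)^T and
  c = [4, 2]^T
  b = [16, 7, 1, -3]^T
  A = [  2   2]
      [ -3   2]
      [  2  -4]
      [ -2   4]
One constraint requires 2p - 4q ≤ 1, while the constraint -2p + 4q ≤ -3 is equivalent to 2p - 4q ≥ 3. Together they would need 3 ≤ 2p - 4q ≤ 1, which is impossible since 3 > 1. No point satisfies all constraints.

The feasible region is empty; the LP is infeasible.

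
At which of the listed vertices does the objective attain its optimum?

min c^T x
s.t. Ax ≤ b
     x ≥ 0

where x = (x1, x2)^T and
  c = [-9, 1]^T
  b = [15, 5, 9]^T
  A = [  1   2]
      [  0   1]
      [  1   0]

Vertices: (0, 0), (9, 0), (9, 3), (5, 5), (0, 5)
(9, 0) with z = -81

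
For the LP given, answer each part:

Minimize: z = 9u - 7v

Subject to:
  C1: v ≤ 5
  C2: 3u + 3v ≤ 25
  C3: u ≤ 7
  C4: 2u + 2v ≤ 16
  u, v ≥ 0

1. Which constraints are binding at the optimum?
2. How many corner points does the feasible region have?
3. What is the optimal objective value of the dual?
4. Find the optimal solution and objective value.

1. C1, u ≥ 0
2. 5
3. -35 (by strong duality, equal to the primal optimum)
4. u = 0, v = 5, z = -35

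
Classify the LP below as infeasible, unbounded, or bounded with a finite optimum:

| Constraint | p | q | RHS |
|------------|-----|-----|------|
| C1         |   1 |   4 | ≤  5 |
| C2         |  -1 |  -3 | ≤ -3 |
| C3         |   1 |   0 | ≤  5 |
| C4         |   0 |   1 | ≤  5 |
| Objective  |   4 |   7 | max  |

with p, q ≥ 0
The point (5, 0) satisfies every constraint, so the LP is feasible; the constraints give p ≤ 5 and q ≤ 5, which with p, q ≥ 0 keep the feasible region inside a bounded box. A feasible, bounded LP attains a finite optimum at a vertex.

Evaluating z = 4p + 7q at each vertex:
  (3, 0): z = 12
  (5, 0): z = 20
  (0, 1.25): z = 8.75
  (0, 1): z = 7

Bounded optimum: z* = 20 at (5, 0).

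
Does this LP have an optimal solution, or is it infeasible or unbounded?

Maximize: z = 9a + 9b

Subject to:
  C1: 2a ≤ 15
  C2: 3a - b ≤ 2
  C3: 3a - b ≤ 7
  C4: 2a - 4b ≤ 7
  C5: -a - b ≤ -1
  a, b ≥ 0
Feasible point: (0, 1) satisfies every constraint, so the LP is feasible.
Direction d = (0, 1): for each constraint row a, a·d ≤ 0 —
  (2)(0) + (0)(1) = 0 ≤ 0
  (3)(0) + (-1)(1) = -1 ≤ 0
  (3)(0) + (-1)(1) = -1 ≤ 0
  (2)(0) + (-4)(1) = -4 ≤ 0
  (-1)(0) + (-1)(1) = -1 ≤ 0
and d ≥ 0, so (0, 1) + t·d stays feasible for every t ≥ 0. Along this ray z = 9a + 9b changes by 9 per unit t, so z → +∞.

Unbounded — the objective can increase without bound over the feasible region.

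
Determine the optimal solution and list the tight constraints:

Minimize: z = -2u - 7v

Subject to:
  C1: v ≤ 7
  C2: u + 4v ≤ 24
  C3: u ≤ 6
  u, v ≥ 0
Optimal: u = 6, v = 4.5
Slack at optimum:
  C1: slack = 2.5
  C2: slack = 0 (binding)
  C3: slack = 0 (binding)
  u ≥ 0: u = 6
  v ≥ 0: v = 4.5
Binding constraints: C2, C3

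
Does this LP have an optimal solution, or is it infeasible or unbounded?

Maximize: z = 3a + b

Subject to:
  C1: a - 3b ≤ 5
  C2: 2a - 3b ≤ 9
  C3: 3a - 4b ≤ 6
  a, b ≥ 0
Feasible point: (0, 0) satisfies every constraint, so the LP is feasible.
Direction d = (0, 1): for each constraint row a, a·d ≤ 0 —
  (1)(0) + (-3)(1) = -3 ≤ 0
  (2)(0) + (-3)(1) = -3 ≤ 0
  (3)(0) + (-4)(1) = -4 ≤ 0
and d ≥ 0, so (0, 0) + t·d stays feasible for every t ≥ 0. Along this ray z = 3a + b changes by 1 per unit t, so z → +∞.

Unbounded: there is a feasible ray along which z → +∞.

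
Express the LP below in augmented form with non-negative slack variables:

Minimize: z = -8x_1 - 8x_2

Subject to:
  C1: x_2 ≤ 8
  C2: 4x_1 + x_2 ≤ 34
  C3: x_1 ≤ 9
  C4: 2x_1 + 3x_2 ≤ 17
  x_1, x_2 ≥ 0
min z = -8x_1 - 8x_2

s.t.
  x_2 + s1 = 8
  4x_1 + x_2 + s2 = 34
  x_1 + s3 = 9
  2x_1 + 3x_2 + s4 = 17
  x_1, x_2, s1, s2, s3, s4 ≥ 0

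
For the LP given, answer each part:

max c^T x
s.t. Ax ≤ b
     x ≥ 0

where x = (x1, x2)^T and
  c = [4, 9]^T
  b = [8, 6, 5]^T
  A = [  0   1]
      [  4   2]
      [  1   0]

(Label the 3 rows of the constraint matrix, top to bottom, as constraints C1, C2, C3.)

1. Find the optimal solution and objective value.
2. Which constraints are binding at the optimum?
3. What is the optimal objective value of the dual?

1. x1 = 0, x2 = 3, z = 27
2. C2, x1 ≥ 0
3. 27 (by strong duality, equal to the primal optimum)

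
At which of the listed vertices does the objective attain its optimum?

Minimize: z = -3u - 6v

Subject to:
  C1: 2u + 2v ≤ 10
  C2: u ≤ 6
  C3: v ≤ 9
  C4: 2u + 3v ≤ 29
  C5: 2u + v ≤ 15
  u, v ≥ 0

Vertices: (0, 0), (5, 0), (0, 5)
(0, 5) with z = -30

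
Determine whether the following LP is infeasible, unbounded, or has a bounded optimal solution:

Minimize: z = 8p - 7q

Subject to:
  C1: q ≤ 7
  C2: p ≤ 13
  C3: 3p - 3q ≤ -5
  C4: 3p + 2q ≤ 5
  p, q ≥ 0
The point (0, 2.5) satisfies every constraint, so the LP is feasible; the constraints give p ≤ 13 and q ≤ 7, which with p, q ≥ 0 keep the feasible region inside a bounded box. A feasible, bounded LP attains a finite optimum at a vertex.

Evaluating z = 8p - 7q at each vertex:
  (0, 1.667): z = -11.67
  (0.3333, 2): z = -11.33
  (0, 2.5): z = -17.5

Bounded optimum: z* = -17.5 at (0, 2.5).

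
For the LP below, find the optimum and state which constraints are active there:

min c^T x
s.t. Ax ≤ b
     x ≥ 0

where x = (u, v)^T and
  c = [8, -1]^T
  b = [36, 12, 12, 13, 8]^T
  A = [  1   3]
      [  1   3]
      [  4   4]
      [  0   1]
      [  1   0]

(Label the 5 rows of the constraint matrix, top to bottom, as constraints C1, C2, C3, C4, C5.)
Optimal: u = 0, v = 3
Slack at optimum:
  C1: slack = 27
  C2: slack = 3
  C3: slack = 0 (binding)
  C4: slack = 10
  C5: slack = 8
  u ≥ 0: u = 0 (binding)
  v ≥ 0: v = 3
Binding constraints: C3, u ≥ 0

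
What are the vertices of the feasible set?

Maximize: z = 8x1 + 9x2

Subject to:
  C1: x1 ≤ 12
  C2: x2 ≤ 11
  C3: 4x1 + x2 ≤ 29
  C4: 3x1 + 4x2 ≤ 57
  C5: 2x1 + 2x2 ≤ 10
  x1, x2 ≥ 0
Each vertex is the intersection of two constraint boundaries that also satisfies all remaining constraints:
  x1 = 0 and x2 = 0 → (0, 0)
  2x1 + 2x2 = 10 and x2 = 0 → (5, 0)
  2x1 + 2x2 = 10 and x1 = 0 → (0, 5)

Vertices: (0, 0), (5, 0), (0, 5)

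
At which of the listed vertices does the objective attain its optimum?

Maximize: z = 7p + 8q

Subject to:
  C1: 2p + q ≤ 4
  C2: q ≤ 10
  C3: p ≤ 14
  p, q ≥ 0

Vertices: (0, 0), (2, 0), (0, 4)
Evaluating z = 7p + 8q at each vertex:
  (0, 0): z = 0
  (2, 0): z = 14
  (0, 4): z = 32

The largest value is z = 32, attained at (0, 4).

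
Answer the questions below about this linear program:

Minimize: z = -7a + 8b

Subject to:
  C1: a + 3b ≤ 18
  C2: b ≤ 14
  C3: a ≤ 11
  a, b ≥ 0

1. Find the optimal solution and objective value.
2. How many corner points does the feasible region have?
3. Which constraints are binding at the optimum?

1. a = 11, b = 0, z = -77
2. 4
3. C3, b ≥ 0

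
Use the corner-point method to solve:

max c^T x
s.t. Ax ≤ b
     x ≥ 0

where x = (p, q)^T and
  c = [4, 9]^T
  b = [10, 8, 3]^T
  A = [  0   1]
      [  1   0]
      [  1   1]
p = 0, q = 3, z = 27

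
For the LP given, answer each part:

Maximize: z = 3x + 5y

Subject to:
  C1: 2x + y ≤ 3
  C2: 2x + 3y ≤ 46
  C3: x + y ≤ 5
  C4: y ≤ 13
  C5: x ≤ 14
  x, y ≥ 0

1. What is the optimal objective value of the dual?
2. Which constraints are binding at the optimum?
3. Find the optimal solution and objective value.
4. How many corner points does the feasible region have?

1. 15 (by strong duality, equal to the primal optimum)
2. C1, x ≥ 0
3. x = 0, y = 3, z = 15
4. 3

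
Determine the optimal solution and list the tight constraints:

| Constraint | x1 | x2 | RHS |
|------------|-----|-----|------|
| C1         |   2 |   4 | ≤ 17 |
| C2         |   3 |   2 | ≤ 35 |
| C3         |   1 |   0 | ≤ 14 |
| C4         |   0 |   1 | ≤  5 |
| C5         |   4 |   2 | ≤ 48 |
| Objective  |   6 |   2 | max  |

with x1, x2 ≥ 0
Optimal: x1 = 8.5, x2 = 0
Binding: C1, x2 ≥ 0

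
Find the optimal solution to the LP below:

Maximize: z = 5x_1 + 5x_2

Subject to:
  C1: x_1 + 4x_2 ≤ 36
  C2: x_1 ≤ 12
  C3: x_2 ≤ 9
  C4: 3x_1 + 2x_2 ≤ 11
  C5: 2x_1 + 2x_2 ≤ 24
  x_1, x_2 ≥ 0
x_1 = 0, x_2 = 5.5, z = 27.5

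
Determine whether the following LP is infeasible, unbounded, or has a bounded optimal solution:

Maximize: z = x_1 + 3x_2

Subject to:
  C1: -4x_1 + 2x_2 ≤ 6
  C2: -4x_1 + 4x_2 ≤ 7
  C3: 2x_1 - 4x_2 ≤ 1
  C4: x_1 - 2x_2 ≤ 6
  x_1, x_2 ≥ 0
Feasible point: (0, 0) satisfies every constraint, so the LP is feasible.
Direction d = (1, 1): for each constraint row a, a·d ≤ 0 —
  (-4)(1) + (2)(1) = -2 ≤ 0
  (-4)(1) + (4)(1) = 0 ≤ 0
  (2)(1) + (-4)(1) = -2 ≤ 0
  (1)(1) + (-2)(1) = -1 ≤ 0
and d ≥ 0, so (0, 0) + t·d stays feasible for every t ≥ 0. Along this ray z = x_1 + 3x_2 changes by 4 per unit t, so z → +∞.

Unbounded: there is a feasible ray along which z → +∞.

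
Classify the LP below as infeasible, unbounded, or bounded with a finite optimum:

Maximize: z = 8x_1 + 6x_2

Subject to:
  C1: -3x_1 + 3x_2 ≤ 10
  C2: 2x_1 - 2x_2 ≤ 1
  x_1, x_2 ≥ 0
Feasible point: (0, 0) satisfies every constraint, so the LP is feasible.
Direction d = (1, 1): for each constraint row a, a·d ≤ 0 —
  (-3)(1) + (3)(1) = 0 ≤ 0
  (2)(1) + (-2)(1) = 0 ≤ 0
and d ≥ 0, so (0, 0) + t·d stays feasible for every t ≥ 0. Along this ray z = 8x_1 + 6x_2 changes by 14 per unit t, so z → +∞.

The LP is unbounded; z can be made arbitrarily large.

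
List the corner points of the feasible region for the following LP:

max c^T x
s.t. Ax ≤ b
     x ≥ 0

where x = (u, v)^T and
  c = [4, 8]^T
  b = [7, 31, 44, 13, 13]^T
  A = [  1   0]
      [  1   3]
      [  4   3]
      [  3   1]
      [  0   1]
Each vertex is the intersection of two constraint boundaries that also satisfies all remaining constraints:
  u = 0 and v = 0 → (0, 0)
  3u + v = 13 and v = 0 → (4.333, 0)
  u + 3v = 31 and 3u + v = 13 → (1, 10)
  u + 3v = 31 and u = 0 → (0, 10.33)

Vertices: (0, 0), (4.333, 0), (1, 10), (0, 10.33)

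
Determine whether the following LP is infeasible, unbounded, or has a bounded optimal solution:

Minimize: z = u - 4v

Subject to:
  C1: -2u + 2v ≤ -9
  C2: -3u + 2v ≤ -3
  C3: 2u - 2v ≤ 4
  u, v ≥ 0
C3 requires 2u - 2v ≤ 4, while C1 (-2u + 2v ≤ -9) is equivalent to 2u - 2v ≥ 9. Together they would need 9 ≤ 2u - 2v ≤ 4, which is impossible since 9 > 4. No point satisfies all constraints.

Infeasible — the constraint set is empty.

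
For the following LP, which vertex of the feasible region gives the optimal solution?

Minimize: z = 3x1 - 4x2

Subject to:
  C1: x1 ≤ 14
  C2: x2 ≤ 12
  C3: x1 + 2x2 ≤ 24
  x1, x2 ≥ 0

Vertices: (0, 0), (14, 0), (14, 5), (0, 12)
Evaluating z = 3x1 - 4x2 at each vertex:
  (0, 0): z = 0
  (14, 0): z = 42
  (14, 5): z = 22
  (0, 12): z = -48

The smallest value is z = -48, attained at (0, 12).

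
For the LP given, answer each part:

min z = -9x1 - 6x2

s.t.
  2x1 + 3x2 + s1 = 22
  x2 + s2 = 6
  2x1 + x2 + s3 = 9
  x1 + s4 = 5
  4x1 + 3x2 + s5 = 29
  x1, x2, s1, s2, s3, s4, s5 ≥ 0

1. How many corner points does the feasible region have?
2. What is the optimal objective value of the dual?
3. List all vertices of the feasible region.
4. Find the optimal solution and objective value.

1. 4
2. -49.5 (by strong duality, equal to the primal optimum)
3. (0, 0), (4.5, 0), (1.5, 6), (0, 6)
4. x1 = 1.5, x2 = 6, z = -49.5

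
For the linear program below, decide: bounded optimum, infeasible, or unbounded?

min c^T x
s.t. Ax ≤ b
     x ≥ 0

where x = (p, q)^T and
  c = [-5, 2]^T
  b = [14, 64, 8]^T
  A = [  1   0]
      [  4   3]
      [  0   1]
The point (14, 0) satisfies every constraint, so the LP is feasible; the constraints give p ≤ 14 and q ≤ 8, which with p, q ≥ 0 keep the feasible region inside a bounded box. A feasible, bounded LP attains a finite optimum at a vertex.

Evaluating z = -5p + 2q at each vertex:
  (0, 0): z = 0
  (14, 0): z = -70
  (14, 2.667): z = -64.67
  (10, 8): z = -34
  (0, 8): z = 16

The LP has an optimal solution: (14, 0) with z = -70.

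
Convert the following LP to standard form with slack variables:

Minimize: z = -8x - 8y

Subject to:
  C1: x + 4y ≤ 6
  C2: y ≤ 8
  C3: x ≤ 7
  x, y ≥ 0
min z = -8x - 8y

s.t.
  x + 4y + s1 = 6
  y + s2 = 8
  x + s3 = 7
  x, y, s1, s2, s3 ≥ 0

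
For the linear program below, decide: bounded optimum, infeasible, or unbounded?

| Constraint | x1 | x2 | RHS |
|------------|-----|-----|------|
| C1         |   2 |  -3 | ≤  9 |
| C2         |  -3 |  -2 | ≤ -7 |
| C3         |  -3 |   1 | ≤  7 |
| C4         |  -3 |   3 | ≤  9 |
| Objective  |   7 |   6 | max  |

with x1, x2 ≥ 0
Feasible point: (1, 2) satisfies every constraint, so the LP is feasible.
Direction d = (1, 1): for each constraint row a, a·d ≤ 0 —
  (2)(1) + (-3)(1) = -1 ≤ 0
  (-3)(1) + (-2)(1) = -5 ≤ 0
  (-3)(1) + (1)(1) = -2 ≤ 0
  (-3)(1) + (3)(1) = 0 ≤ 0
and d ≥ 0, so (1, 2) + t·d stays feasible for every t ≥ 0. Along this ray z = 7x1 + 6x2 changes by 13 per unit t, so z → +∞.

The LP is unbounded; z can be made arbitrarily large.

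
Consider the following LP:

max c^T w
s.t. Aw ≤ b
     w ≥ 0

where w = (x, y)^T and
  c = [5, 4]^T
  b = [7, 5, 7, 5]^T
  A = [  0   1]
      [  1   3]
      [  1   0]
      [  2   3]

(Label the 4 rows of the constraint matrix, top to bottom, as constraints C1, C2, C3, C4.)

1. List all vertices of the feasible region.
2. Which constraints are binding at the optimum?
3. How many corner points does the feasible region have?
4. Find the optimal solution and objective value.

1. (0, 0), (2.5, 0), (0, 1.667)
2. C4, y ≥ 0
3. 3
4. x = 2.5, y = 0, z = 12.5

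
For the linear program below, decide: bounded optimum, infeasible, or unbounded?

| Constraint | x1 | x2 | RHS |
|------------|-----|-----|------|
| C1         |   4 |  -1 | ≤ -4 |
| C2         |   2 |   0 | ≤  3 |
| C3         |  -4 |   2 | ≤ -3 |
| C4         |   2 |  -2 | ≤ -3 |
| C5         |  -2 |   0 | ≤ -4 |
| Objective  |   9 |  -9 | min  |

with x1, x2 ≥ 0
C2 requires 2x1 ≤ 3, while C5 (-2x1 ≤ -4) is equivalent to 2x1 ≥ 4. Together they would need 4 ≤ 2x1 ≤ 3, which is impossible since 4 > 3. No point satisfies all constraints.

Infeasible: no point satisfies all constraints simultaneously.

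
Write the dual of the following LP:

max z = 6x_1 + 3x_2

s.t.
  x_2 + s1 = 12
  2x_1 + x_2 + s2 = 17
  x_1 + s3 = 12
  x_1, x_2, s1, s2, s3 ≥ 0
Minimize: z = 12y1 + 17y2 + 12y3

Subject to:
  C1: -2y2 - y3 ≤ -6
  C2: -y1 - y2 ≤ -3
  y1, y2, y3 ≥ 0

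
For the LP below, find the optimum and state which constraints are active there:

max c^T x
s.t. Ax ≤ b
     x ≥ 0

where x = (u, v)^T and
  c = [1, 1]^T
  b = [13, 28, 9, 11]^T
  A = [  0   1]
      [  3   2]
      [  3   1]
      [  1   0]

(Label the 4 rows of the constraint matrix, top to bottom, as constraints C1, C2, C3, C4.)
Optimal: u = 0, v = 9
Binding: C3, u ≥ 0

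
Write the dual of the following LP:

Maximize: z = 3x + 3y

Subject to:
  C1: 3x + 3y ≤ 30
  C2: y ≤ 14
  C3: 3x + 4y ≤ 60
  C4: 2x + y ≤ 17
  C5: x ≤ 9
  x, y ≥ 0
Minimize: z = 30y1 + 14y2 + 60y3 + 17y4 + 9y5

Subject to:
  C1: -3y1 - 3y3 - 2y4 - y5 ≤ -3
  C2: -3y1 - y2 - 4y3 - y4 ≤ -3
  y1, y2, y3, y4, y5 ≥ 0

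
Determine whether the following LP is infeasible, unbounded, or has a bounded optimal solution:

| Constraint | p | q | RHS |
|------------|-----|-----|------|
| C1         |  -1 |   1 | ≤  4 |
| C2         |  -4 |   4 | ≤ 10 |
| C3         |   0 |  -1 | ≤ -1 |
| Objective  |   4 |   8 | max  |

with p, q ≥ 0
Feasible point: (0, 1) satisfies every constraint, so the LP is feasible.
Direction d = (1, 0): for each constraint row a, a·d ≤ 0 —
  (-1)(1) + (1)(0) = -1 ≤ 0
  (-4)(1) + (4)(0) = -4 ≤ 0
  (0)(1) + (-1)(0) = 0 ≤ 0
and d ≥ 0, so (0, 1) + t·d stays feasible for every t ≥ 0. Along this ray z = 4p + 8q changes by 4 per unit t, so z → +∞.

The LP is unbounded; z can be made arbitrarily large.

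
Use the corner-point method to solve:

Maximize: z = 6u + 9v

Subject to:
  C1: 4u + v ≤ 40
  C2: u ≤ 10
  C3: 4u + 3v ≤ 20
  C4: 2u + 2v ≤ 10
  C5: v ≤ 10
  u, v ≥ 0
Each vertex is the intersection of two constraint boundaries that also satisfies all remaining constraints:
  u = 0 and v = 0 → (0, 0)
  4u + 3v = 20 and 2u + 2v = 10 → (5, 0)
  2u + 2v = 10 and u = 0 → (0, 5)

Evaluating z = 6u + 9v at each vertex:
  (0, 0): z = 0
  (5, 0): z = 30
  (0, 5): z = 45

The maximum is at (0, 5) with z = 45.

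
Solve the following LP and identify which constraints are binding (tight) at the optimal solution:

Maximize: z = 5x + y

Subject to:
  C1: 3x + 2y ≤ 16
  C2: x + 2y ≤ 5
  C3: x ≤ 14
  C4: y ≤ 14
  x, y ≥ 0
Optimal: x = 5, y = 0
Binding: C2, y ≥ 0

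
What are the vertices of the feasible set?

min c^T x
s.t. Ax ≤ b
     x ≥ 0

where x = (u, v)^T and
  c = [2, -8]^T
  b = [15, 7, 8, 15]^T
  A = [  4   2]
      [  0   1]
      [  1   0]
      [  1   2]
Each vertex is the intersection of two constraint boundaries that also satisfies all remaining constraints:
  u = 0 and v = 0 → (0, 0)
  4u + 2v = 15 and v = 0 → (3.75, 0)
  4u + 2v = 15 and v = 7 → (0.25, 7)
  v = 7 and u = 0 → (0, 7)

Vertices: (0, 0), (3.75, 0), (0.25, 7), (0, 7)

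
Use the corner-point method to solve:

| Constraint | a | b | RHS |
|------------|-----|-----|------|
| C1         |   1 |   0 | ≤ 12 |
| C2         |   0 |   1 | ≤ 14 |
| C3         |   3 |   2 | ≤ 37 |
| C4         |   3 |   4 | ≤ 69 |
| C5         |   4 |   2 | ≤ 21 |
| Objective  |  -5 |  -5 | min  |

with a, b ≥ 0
a = 0, b = 10.5, z = -52.5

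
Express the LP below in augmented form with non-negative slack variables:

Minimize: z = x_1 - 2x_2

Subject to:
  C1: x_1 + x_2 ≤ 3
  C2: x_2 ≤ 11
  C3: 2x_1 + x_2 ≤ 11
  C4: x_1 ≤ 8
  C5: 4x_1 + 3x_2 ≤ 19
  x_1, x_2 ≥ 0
min z = x_1 - 2x_2

s.t.
  x_1 + x_2 + s1 = 3
  x_2 + s2 = 11
  2x_1 + x_2 + s3 = 11
  x_1 + s4 = 8
  4x_1 + 3x_2 + s5 = 19
  x_1, x_2, s1, s2, s3, s4, s5 ≥ 0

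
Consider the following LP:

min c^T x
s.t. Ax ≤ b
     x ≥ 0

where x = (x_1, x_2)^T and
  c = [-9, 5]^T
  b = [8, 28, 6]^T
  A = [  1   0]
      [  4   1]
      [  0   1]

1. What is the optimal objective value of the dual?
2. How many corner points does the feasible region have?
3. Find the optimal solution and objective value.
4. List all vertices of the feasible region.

1. -63 (by strong duality, equal to the primal optimum)
2. 4
3. x_1 = 7, x_2 = 0, z = -63
4. (0, 0), (7, 0), (5.5, 6), (0, 6)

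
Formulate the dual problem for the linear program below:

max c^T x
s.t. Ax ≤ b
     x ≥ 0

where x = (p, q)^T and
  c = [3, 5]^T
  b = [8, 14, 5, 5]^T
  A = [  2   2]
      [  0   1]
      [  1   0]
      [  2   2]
Minimize: z = 8y1 + 14y2 + 5y3 + 5y4

Subject to:
  C1: -2y1 - y3 - 2y4 ≤ -3
  C2: -2y1 - y2 - 2y4 ≤ -5
  y1, y2, y3, y4 ≥ 0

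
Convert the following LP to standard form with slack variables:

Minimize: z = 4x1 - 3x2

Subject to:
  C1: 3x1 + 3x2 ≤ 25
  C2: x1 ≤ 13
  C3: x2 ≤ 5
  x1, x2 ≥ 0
min z = 4x1 - 3x2

s.t.
  3x1 + 3x2 + s1 = 25
  x1 + s2 = 13
  x2 + s3 = 5
  x1, x2, s1, s2, s3 ≥ 0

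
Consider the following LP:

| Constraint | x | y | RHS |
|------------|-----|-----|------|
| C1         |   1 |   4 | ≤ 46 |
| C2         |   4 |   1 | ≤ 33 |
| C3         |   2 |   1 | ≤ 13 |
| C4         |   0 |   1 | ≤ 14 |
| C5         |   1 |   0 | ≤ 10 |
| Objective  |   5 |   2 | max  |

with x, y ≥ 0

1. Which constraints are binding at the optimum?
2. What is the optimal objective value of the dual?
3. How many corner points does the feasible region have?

1. C3, y ≥ 0
2. 32.5 (by strong duality, equal to the primal optimum)
3. 4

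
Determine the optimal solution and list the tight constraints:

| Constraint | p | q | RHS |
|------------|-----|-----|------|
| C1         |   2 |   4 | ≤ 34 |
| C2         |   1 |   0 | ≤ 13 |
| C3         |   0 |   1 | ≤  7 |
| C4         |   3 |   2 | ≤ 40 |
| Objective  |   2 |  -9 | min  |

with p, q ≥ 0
Optimal: p = 0, q = 7
Binding: C3, p ≥ 0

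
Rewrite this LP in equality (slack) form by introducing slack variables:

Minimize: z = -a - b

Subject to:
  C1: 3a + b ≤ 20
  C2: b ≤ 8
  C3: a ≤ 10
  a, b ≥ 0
min z = -a - b

s.t.
  3a + b + s1 = 20
  b + s2 = 8
  a + s3 = 10
  a, b, s1, s2, s3 ≥ 0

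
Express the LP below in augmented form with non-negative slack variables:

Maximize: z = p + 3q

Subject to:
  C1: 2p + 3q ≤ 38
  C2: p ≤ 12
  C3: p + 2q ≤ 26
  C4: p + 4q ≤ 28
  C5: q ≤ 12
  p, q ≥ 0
max z = p + 3q

s.t.
  2p + 3q + s1 = 38
  p + s2 = 12
  p + 2q + s3 = 26
  p + 4q + s4 = 28
  q + s5 = 12
  p, q, s1, s2, s3, s4, s5 ≥ 0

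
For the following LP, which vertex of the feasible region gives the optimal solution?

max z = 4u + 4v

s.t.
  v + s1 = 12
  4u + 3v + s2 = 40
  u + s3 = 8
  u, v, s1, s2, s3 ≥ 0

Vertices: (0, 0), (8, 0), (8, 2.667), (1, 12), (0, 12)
Evaluating z = 4u + 4v at each vertex:
  (0, 0): z = 0
  (8, 0): z = 32
  (8, 2.667): z = 42.67
  (1, 12): z = 52
  (0, 12): z = 48

The largest value is z = 52, attained at (1, 12).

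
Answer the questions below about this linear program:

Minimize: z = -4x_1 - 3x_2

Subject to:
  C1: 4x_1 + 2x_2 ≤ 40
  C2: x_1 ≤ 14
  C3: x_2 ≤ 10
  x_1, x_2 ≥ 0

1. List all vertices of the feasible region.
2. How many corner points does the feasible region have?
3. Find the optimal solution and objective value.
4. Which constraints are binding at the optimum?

1. (0, 0), (10, 0), (5, 10), (0, 10)
2. 4
3. x_1 = 5, x_2 = 10, z = -50
4. C1, C3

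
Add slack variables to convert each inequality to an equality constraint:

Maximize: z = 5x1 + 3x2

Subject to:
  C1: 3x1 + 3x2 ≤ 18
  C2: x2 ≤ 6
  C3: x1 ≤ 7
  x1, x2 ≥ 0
max z = 5x1 + 3x2

s.t.
  3x1 + 3x2 + s1 = 18
  x2 + s2 = 6
  x1 + s3 = 7
  x1, x2, s1, s2, s3 ≥ 0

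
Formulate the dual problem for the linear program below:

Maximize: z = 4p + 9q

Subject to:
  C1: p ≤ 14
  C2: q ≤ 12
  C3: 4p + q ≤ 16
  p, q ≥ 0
Minimize: z = 14y1 + 12y2 + 16y3

Subject to:
  C1: -y1 - 4y3 ≤ -4
  C2: -y2 - y3 ≤ -9
  y1, y2, y3 ≥ 0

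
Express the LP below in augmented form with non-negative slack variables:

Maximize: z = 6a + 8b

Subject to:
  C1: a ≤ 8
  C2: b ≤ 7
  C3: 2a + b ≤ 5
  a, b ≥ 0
max z = 6a + 8b

s.t.
  a + s1 = 8
  b + s2 = 7
  2a + b + s3 = 5
  a, b, s1, s2, s3 ≥ 0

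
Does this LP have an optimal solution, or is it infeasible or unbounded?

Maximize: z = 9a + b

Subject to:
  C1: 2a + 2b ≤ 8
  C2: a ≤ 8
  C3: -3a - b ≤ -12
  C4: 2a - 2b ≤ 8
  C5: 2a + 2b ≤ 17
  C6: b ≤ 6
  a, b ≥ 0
The point (4, 0) satisfies every constraint, so the LP is feasible; the constraints give a ≤ 8 and b ≤ 6, which with a, b ≥ 0 keep the feasible region inside a bounded box. A feasible, bounded LP attains a finite optimum at a vertex.

Evaluating z = 9a + b at each vertex:
  (4, 0): z = 36

Feasible with finite optimum z* = 36 at (4, 0).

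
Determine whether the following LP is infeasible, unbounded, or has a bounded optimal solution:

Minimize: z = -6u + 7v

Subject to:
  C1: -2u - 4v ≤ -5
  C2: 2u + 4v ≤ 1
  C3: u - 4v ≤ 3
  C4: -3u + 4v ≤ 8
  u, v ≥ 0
C2 requires 2u + 4v ≤ 1, while C1 (-2u - 4v ≤ -5) is equivalent to 2u + 4v ≥ 5. Together they would need 5 ≤ 2u + 4v ≤ 1, which is impossible since 5 > 1. No point satisfies all constraints.

Infeasible — the constraint set is empty.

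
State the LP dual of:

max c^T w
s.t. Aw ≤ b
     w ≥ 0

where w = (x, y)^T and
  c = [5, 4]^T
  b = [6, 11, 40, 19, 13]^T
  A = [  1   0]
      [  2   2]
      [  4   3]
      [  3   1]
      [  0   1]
Minimize: z = 6y1 + 11y2 + 40y3 + 19y4 + 13y5

Subject to:
  C1: -y1 - 2y2 - 4y3 - 3y4 ≤ -5
  C2: -2y2 - 3y3 - y4 - y5 ≤ -4
  y1, y2, y3, y4, y5 ≥ 0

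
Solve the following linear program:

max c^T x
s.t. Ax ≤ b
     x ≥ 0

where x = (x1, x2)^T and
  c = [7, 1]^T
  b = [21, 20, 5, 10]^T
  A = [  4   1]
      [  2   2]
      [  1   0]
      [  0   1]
Each vertex is the intersection of two constraint boundaries that also satisfies all remaining constraints:
  x1 = 0 and x2 = 0 → (0, 0)
  x1 = 5 and x2 = 0 → (5, 0)
  4x1 + x2 = 21 and x1 = 5 → (5, 1)
  4x1 + x2 = 21 and 2x1 + 2x2 = 20 → (3.667, 6.333)
  2x1 + 2x2 = 20 and x2 = 10 → (0, 10)

Evaluating z = 7x1 + x2 at each vertex:
  (0, 0): z = 0
  (5, 0): z = 35
  (5, 1): z = 36
  (3.667, 6.333): z = 32
  (0, 10): z = 10

The maximum is at (5, 1) with z = 36.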